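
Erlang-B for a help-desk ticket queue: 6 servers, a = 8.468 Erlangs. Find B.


B(c,a) = (a^c/c!) / Σ_{k=0}^{c} a^k/k!
a^6/6! = 512.097434
Σ terms (k=0..6): 1.00000 + 8.46800 + 35.85351 + 101.20251 + 214.24572 + 362.84655 + 512.09743 = 1235.713732
B = 512.097434/1235.713732 = 0.414414

Final: 0.414414


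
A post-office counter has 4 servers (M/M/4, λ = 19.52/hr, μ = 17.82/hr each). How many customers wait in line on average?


a = λ/μ = 1.0954; ρ = a/4 = 0.2738
P₀ = 0.333665
Lq = P₀·a^c·ρ / (c!·(1−ρ)²) = 0.333665·1.43975·0.2738/(24·0.52729)
= 0.01040

Final: 0.01040


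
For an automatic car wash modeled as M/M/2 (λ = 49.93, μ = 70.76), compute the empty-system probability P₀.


a = λ/μ = 49.93/70.76 = 0.7056; ρ = a/c = 0.3528
Σ_{k=0}^{1} a^k/k! (terms k=0..1) = 1.00000 + 0.70562 = 1.70562
Tail: a^2/(2!(1−ρ)) = 0.49791/(2·0.6472) = 0.38467
P₀ = 1/(1.70562 + 0.38467) = 1/2.09029 = 0.478402

Final: 0.478402


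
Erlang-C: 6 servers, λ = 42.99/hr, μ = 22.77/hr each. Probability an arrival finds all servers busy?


a = λ/μ = 1.8880; ρ = a/6 = 0.3147
P₀ = 0.151215 (from M/M/c formula)
C(c,a) = [a^c/(c!(1−ρ))]·P₀ = [45.29252/(720·0.6853)]·0.151215
= 0.09179·0.151215 = 0.013880

Final: 0.013880


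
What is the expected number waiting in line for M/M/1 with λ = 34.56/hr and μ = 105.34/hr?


ρ = 34.56/105.34 = 0.3281
Lq = ρ²/(1−ρ) = 0.1076/0.6719 = 0.1602

Final: 0.1602


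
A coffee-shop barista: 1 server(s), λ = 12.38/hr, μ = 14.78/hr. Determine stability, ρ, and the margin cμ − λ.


Total capacity cμ = 1·14.78 = 14.78/hr
ρ = λ/(cμ) = 12.38/14.78 = 0.8376
Stable ⇔ ρ < 1: YES
Spare capacity = cμ − λ = 14.78 − 12.38 = 2.40/hr

Final: ρ = 0.8376; stable; margin = 2.40/hr


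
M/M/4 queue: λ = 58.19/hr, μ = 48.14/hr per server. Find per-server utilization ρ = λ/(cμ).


ρ = λ/(cμ) = 58.19/(4·48.14) = 58.19/192.56 = 0.3022

Final: 0.3022


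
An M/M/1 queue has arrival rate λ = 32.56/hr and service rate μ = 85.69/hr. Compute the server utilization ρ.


ρ = λ/μ = 32.56/85.69 = 0.3800

Final: 0.3800


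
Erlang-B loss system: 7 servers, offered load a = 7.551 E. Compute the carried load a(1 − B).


B(7,7.551) = 0.282228 (Erlang-B)
Carried load = a(1 − B) = 7.551·(1 − 0.282228) = 7.551·0.717772 = 5.4199 E

Final: 5.4199 Erlangs


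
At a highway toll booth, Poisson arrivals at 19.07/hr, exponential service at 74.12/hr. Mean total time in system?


W = 1/(μ−λ) = 1/(74.12 − 19.07) = 1/55.05 = 0.01817 hr

Final: 0.01817 hr


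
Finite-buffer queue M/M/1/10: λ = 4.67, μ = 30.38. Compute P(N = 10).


ρ = λ/μ = 4.67/30.38 = 0.1537
P_K = (1−ρ)ρ^K/(1−ρ^(K+1)) = (0.8463·0.000000007367)/(1 − 0.000000001132)
= 0.000000006235/1.000000 = 0.000000006235

Final: 0.000000006235


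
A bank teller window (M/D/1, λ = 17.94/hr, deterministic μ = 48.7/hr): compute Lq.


ρ = 17.94/48.7 = 0.3684
M/D/1: Lq = ρ²/(2(1−ρ)) = 0.1357/(2·0.6316) = 0.10742

Final: 0.10742


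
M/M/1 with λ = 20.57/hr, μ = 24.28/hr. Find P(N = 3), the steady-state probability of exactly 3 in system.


ρ = 20.57/24.28 = 0.8472
P_n = (1−ρ)·ρ^n = (1 − 0.8472)·0.8472^3 = 0.1528·0.608075 = 0.092914

Final: 0.092914


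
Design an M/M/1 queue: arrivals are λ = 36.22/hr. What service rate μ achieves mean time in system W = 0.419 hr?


W = 1/(μ−λ) ⇒ μ − λ = 1/W = 1/0.419 = 2.3866
μ = λ + 1/W = 36.22 + 2.3866 = 38.6066 per hr

Final: 38.6066 /hr


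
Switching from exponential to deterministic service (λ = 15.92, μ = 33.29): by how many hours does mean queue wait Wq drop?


ρ = 15.92/33.29 = 0.4782
Wq(M/M/1) = ρ/(μ−λ) = 0.4782/17.37 = 0.02753 hr
Wq(M/D/1) = ρ/(2(μ−λ)) = 0.01377 hr
Savings = 0.02753 − 0.01377 = 0.01377 hr

Final: 0.01377 hr


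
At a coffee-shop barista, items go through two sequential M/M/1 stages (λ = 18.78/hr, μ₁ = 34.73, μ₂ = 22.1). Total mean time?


Each node sees arrival rate λ = 18.78/hr (tandem ⇒ throughput preserved).
W₁ = 1/(μ₁−λ) = 1/(34.73−18.78) = 0.06270 hr
W₂ = 1/(μ₂−λ) = 1/(22.1−18.78) = 0.30120 hr
W_total = W₁ + W₂ = 0.06270 + 0.30120 = 0.36390 hr

Final: 0.36390 hr


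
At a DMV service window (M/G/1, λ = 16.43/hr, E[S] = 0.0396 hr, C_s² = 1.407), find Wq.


ρ = λ·E[S] = 16.43·0.0396 = 0.6506
E[S²] = E[S]²(1+C_s²) = 0.0396²·(1+1.407) = 0.003775
Wq = λ·E[S²]/(2(1−ρ)) = 16.43·0.003775/(2·0.3494) = 0.08875 hr

Final: 0.08875 hr


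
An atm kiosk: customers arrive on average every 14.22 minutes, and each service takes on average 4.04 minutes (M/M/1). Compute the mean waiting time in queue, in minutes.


λ = 60/14.22 = 4.2194 /hr
μ = 60/4.04 = 14.8515 /hr
ρ = λ/μ = 4.2194/14.8515 = 0.2841
Wq = ρ/(μ−λ) = 0.2841/(14.8515−4.2194) = 0.02672 hr
In minutes: 0.02672·60 = 1.603 min

Final: 1.603 min


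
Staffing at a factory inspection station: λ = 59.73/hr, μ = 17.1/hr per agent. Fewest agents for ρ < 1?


Stability requires cμ > λ ⇔ c > λ/μ.
λ/μ = 59.73/17.1 = 3.4930
Minimum integer c = ⌊3.4930⌋ + 1 = 4
Check: 4·17.1 = 68.40 > 59.73, while 3·17.1 = 51.30 ≤ 59.73

Final: 4 servers


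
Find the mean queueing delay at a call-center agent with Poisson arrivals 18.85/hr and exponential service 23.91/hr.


ρ = 18.85/23.91 = 0.7884
Wq = ρ/(μ−λ) = 0.7884/(23.91 − 18.85) = 0.7884/5.06 = 0.1558 hr

Final: 0.1558 hr


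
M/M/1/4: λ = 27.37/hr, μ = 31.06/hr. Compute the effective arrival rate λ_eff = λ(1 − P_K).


ρ = 0.8812; P_K = (1−ρ)ρ^4/(1−ρ^5) = 0.152846
λ_eff = λ(1 − P_K) = 27.37·(1 − 0.152846) = 27.37·0.847154 = 23.1866 /hr

Final: 23.1866 /hr


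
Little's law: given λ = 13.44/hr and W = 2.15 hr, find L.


L = λW = 13.44·2.15 = 28.8960

Final: 28.8960


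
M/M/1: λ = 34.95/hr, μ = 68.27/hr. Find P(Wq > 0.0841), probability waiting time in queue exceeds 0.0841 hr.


ρ = 34.95/68.27 = 0.5119
P(Wq > t) = ρ·e^{−(μ−λ)t} = 0.5119·e^{−2.8022}
= 0.5119·0.060676 = 0.031062

Final: 0.031062


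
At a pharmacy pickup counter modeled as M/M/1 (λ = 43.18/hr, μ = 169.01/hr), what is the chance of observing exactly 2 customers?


ρ = 43.18/169.01 = 0.2555
P_n = (1−ρ)·ρ^n = (1 − 0.2555)·0.2555^2 = 0.7445·0.065274 = 0.048597

Final: 0.048597


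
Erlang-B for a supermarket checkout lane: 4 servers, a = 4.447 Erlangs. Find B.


B(c,a) = (a^c/c!) / Σ_{k=0}^{c} a^k/k!
a^4/4! = 16.295109
Σ terms (k=0..4): 1.00000 + 4.44700 + 9.88790 + 14.65717 + 16.29511 = 46.287184
B = 16.295109/46.287184 = 0.352044

Final: 0.352044


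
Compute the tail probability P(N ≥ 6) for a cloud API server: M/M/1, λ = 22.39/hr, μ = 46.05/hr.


ρ = 22.39/46.05 = 0.4862
P(N ≥ n) = ρ^n = 0.4862^6 = 0.013211

Final: 0.013211


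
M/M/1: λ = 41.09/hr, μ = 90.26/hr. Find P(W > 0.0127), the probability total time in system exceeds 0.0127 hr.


W ~ Exponential(μ−λ) for M/M/1.
μ − λ = 90.26 − 41.09 = 49.1700
P(W > t) = e^{−(μ−λ)t} = e^{−0.6245} = 0.535551

Final: 0.535551


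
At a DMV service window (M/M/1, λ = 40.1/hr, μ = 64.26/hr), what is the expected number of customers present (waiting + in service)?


ρ = λ/μ = 40.1/64.26 = 0.6240
L = ρ/(1−ρ) = 0.6240/(1 − 0.6240) = 0.6240/0.3760 = 1.6598

Final: 1.6598


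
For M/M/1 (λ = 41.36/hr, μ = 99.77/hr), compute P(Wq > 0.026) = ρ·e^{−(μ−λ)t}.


ρ = 41.36/99.77 = 0.4146
P(Wq > t) = ρ·e^{−(μ−λ)t} = 0.4146·e^{−1.5187}
= 0.4146·0.219005 = 0.090789

Final: 0.090789


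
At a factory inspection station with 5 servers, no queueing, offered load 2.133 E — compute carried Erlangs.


B(5,2.133) = 0.044568 (Erlang-B)
Carried load = a(1 − B) = 2.133·(1 − 0.044568) = 2.133·0.955432 = 2.0379 E

Final: 2.0379 Erlangs


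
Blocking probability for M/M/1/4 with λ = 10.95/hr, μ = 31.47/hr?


ρ = λ/μ = 10.95/31.47 = 0.3480
P_K = (1−ρ)ρ^K/(1−ρ^(K+1)) = (0.6520·0.014658)/(1 − 0.005100)
= 0.009558/0.994900 = 0.009607

Final: 0.009607


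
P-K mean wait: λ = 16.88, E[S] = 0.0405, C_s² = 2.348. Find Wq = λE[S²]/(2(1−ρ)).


ρ = λ·E[S] = 16.88·0.0405 = 0.6836
E[S²] = E[S]²(1+C_s²) = 0.0405²·(1+2.348) = 0.005492
Wq = λ·E[S²]/(2(1−ρ)) = 16.88·0.005492/(2·0.3164) = 0.14651 hr

Final: 0.14651 hr


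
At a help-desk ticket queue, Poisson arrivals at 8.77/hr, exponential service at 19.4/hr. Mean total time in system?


W = 1/(μ−λ) = 1/(19.4 − 8.77) = 1/10.63 = 0.09407 hr

Final: 0.09407 hr


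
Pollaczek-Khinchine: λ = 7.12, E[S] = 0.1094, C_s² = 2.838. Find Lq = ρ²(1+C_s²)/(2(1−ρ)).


ρ = λ·E[S] = 7.12·0.1094 = 0.7789
Lq = ρ²(1+C_s²)/(2(1−ρ)) = 0.6067·(1+2.838)/(2·0.2211)
= 0.6067·3.8380/0.4421 = 5.26667

Final: 5.26667


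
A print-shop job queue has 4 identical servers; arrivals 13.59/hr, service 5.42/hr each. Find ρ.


ρ = λ/(cμ) = 13.59/(4·5.42) = 13.59/21.68 = 0.6268

Final: 0.6268


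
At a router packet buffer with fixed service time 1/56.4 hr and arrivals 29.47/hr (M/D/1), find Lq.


ρ = 29.47/56.4 = 0.5225
M/D/1: Lq = ρ²/(2(1−ρ)) = 0.2730/(2·0.4775) = 0.28590

Final: 0.28590


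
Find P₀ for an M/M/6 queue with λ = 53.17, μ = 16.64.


a = λ/μ = 53.17/16.64 = 3.1953; ρ = a/c = 0.5326
Σ_{k=0}^{5} a^k/k! (terms k=0..5) = 1.00000 + 3.19531 + 5.10501 + 5.43737 + 4.34352 + 2.77578 = 21.85700
Tail: a^6/(6!(1−ρ)) = 1064.33913/(720·0.4674) = 3.16238
P₀ = 1/(21.85700 + 3.16238) = 1/25.01938 = 0.039969

Final: 0.039969


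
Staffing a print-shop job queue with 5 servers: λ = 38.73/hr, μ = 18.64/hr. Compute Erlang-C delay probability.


a = λ/μ = 2.0778; ρ = a/5 = 0.4156
P₀ = 0.124066 (from M/M/c formula)
C(c,a) = [a^c/(c!(1−ρ))]·P₀ = [38.72647/(120·0.5844)]·0.124066
= 0.55219·0.124066 = 0.068508

Final: 0.068508


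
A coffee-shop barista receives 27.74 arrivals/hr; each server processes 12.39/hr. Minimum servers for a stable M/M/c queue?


Stability requires cμ > λ ⇔ c > λ/μ.
λ/μ = 27.74/12.39 = 2.2389
Minimum integer c = ⌊2.2389⌋ + 1 = 3
Check: 3·12.39 = 37.17 > 27.74, while 2·12.39 = 24.78 ≤ 27.74

Final: 3 servers


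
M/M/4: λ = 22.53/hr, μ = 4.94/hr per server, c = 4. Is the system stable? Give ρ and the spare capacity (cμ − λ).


Total capacity cμ = 4·4.94 = 19.76/hr
ρ = λ/(cμ) = 22.53/19.76 = 1.1402
Stable ⇔ ρ < 1: NO
Spare capacity = cμ − λ = 19.76 − 22.53 = -2.77/hr

Final: ρ = 1.1402; unstable; margin = -2.77/hr


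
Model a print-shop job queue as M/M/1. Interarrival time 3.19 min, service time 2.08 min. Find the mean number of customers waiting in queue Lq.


λ = 60/3.19 = 18.8088 /hr
μ = 60/2.08 = 28.8462 /hr
ρ = λ/μ = 18.8088/28.8462 = 0.6520
Lq = ρ²/(1−ρ) = 0.4252/0.3480 = 1.2218

Final: 1.2218


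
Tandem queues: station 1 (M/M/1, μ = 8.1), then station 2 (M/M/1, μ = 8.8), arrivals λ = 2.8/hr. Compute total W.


Each node sees arrival rate λ = 2.8/hr (tandem ⇒ throughput preserved).
W₁ = 1/(μ₁−λ) = 1/(8.1−2.8) = 0.18868 hr
W₂ = 1/(μ₂−λ) = 1/(8.8−2.8) = 0.16667 hr
W_total = W₁ + W₂ = 0.18868 + 0.16667 = 0.35535 hr

Final: 0.35535 hr


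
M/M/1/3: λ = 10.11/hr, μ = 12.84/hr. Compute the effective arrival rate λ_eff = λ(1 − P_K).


ρ = 0.7874; P_K = (1−ρ)ρ^3/(1−ρ^4) = 0.168591
λ_eff = λ(1 − P_K) = 10.11·(1 − 0.168591) = 10.11·0.831409 = 8.4055 /hr

Final: 8.4055 /hr


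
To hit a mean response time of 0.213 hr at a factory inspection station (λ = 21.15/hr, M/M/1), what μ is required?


W = 1/(μ−λ) ⇒ μ − λ = 1/W = 1/0.213 = 4.6948
μ = λ + 1/W = 21.15 + 4.6948 = 25.8448 per hr

Final: 25.8448 /hr


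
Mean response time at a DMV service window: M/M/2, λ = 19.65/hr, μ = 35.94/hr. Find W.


a = 0.5467; ρ = 0.2734; P₀ = 0.570633
Lq = P₀·a^c·ρ/(c!(1−ρ)²) = 0.04416
Wq = Lq/λ = 0.04416/19.65 = 0.002247 hr
W = Wq + 1/μ = 0.002247 + 0.02782 = 0.03007 hr

Final: 0.03007 hr


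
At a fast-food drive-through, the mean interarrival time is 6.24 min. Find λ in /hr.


λ = 1/(interarrival time) in consistent units.
1 hour = 60 min, so λ = 60/6.24 = 9.6154 per hour

Final: 9.6154 /hr


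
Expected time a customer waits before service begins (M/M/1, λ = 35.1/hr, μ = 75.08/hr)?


ρ = 35.1/75.08 = 0.4675
Wq = ρ/(μ−λ) = 0.4675/(75.08 − 35.1) = 0.4675/39.98 = 0.01169 hr

Final: 0.01169 hr


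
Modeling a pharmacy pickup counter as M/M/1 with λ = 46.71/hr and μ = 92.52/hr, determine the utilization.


ρ = λ/μ = 46.71/92.52 = 0.5049

Final: 0.5049


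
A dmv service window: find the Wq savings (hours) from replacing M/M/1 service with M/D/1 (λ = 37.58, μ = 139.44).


ρ = 37.58/139.44 = 0.2695
Wq(M/M/1) = ρ/(μ−λ) = 0.2695/101.86 = 0.002646 hr
Wq(M/D/1) = ρ/(2(μ−λ)) = 0.001323 hr
Savings = 0.002646 − 0.001323 = 0.001323 hr

Final: 0.001323 hr


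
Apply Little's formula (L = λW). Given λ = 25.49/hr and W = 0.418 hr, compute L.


L = λW = 25.49·0.418 = 10.6548

Final: 10.6548


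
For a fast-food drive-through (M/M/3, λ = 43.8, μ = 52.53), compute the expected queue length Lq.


a = λ/μ = 0.8338; ρ = a/3 = 0.2779
P₀ = 0.431922
Lq = P₀·a^c·ρ / (c!·(1−ρ)²) = 0.431922·0.57970·0.2779/(6·0.52138)
= 0.02225

Final: 0.02225


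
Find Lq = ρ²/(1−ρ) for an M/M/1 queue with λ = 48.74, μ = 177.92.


ρ = 48.74/177.92 = 0.2739
Lq = ρ²/(1−ρ) = 0.07504/0.7261 = 0.1034

Final: 0.1034


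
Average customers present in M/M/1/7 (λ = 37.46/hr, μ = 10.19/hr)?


ρ = 37.46/10.19 = 3.6762
L = ρ[1 − (K+1)ρ^K + Kρ^(K+1)] / [(1−ρ)(1−ρ^(K+1))]
Numerator: 3.6762·(1 − 8·9073.088002 + 7·33354.060507) = 591473.620562
Denominator: (-2.6762)·(-33353.060507) = 89257.895978
L = 591473.620562/89257.895978 = 6.6266

Final: 6.6266


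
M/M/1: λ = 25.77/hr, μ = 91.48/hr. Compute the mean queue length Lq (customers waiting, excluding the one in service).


ρ = 25.77/91.48 = 0.2817
Lq = ρ²/(1−ρ) = 0.07936/0.7183 = 0.1105

Final: 0.1105


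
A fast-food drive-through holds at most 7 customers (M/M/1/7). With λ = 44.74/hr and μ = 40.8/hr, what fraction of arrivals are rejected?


ρ = λ/μ = 44.74/40.8 = 1.0966
P_K = (1−ρ)ρ^K/(1−ρ^(K+1)) = (-0.09657·1.906561)/(1 − 2.090675)
= -0.184114/-1.090675 = 0.168807

Final: 0.168807


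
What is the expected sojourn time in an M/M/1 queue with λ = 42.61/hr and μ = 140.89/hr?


W = 1/(μ−λ) = 1/(140.89 − 42.61) = 1/98.28 = 0.01018 hr

Final: 0.01018 hr


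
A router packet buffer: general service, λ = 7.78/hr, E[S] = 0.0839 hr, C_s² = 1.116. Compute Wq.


ρ = λ·E[S] = 7.78·0.0839 = 0.6527
E[S²] = E[S]²(1+C_s²) = 0.0839²·(1+1.116) = 0.014895
Wq = λ·E[S²]/(2(1−ρ)) = 7.78·0.014895/(2·0.3473) = 0.16685 hr

Final: 0.16685 hr


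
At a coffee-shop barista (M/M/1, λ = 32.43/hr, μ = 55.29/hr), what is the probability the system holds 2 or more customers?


ρ = 32.43/55.29 = 0.5865
P(N ≥ n) = ρ^n = 0.5865^2 = 0.344033

Final: 0.344033


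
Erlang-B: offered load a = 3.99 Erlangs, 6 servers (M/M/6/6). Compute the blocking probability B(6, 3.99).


B(c,a) = (a^c/c!) / Σ_{k=0}^{c} a^k/k!
a^6/6! = 5.604087
Σ terms (k=0..6): 1.00000 + 3.99000 + 7.96005 + 10.58687 + 10.56040 + 8.42720 + 5.60409 = 48.128602
B = 5.604087/48.128602 = 0.116440

Final: 0.116440


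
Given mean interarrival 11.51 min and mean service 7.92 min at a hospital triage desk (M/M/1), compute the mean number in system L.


λ = 60/11.51 = 5.2129 /hr
μ = 60/7.92 = 7.5758 /hr
ρ = λ/μ = 5.2129/7.5758 = 0.6881
L = ρ/(1−ρ) = 0.6881/0.3119 = 2.2061

Final: 2.2061


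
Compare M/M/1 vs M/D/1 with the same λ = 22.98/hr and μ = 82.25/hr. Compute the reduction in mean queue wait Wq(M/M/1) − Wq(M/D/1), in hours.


ρ = 22.98/82.25 = 0.2794
Wq(M/M/1) = ρ/(μ−λ) = 0.2794/59.27 = 0.004714 hr
Wq(M/D/1) = ρ/(2(μ−λ)) = 0.002357 hr
Savings = 0.004714 − 0.002357 = 0.002357 hr

Final: 0.002357 hr


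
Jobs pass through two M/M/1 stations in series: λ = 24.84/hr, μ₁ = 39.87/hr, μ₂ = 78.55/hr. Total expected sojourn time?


Each node sees arrival rate λ = 24.84/hr (tandem ⇒ throughput preserved).
W₁ = 1/(μ₁−λ) = 1/(39.87−24.84) = 0.06653 hr
W₂ = 1/(μ₂−λ) = 1/(78.55−24.84) = 0.01862 hr
W_total = W₁ + W₂ = 0.06653 + 0.01862 = 0.08515 hr

Final: 0.08515 hr


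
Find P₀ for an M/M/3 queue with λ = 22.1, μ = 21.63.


a = λ/μ = 22.1/21.63 = 1.0217; ρ = a/c = 0.3406
Σ_{k=0}^{2} a^k/k! (terms k=0..2) = 1.00000 + 1.02173 + 0.52197 = 2.54369
Tail: a^3/(3!(1−ρ)) = 1.06661/(6·0.6594) = 0.26958
P₀ = 1/(2.54369 + 0.26958) = 1/2.81328 = 0.355457

Final: 0.355457


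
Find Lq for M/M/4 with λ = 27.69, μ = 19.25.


a = λ/μ = 1.4384; ρ = a/4 = 0.3596
P₀ = 0.235427
Lq = P₀·a^c·ρ / (c!·(1−ρ)²) = 0.235427·4.28123·0.3596/(24·0.41010)
= 0.03683

Final: 0.03683


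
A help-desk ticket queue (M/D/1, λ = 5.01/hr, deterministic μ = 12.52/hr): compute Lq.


ρ = 5.01/12.52 = 0.4002
M/D/1: Lq = ρ²/(2(1−ρ)) = 0.1601/(2·0.5998) = 0.13348

Final: 0.13348


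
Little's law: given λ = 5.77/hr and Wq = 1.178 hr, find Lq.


Lq = λWq = 5.77·1.178 = 6.7971

Final: 6.7971


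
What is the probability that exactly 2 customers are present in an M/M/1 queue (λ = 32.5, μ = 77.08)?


ρ = 32.5/77.08 = 0.4216
P_n = (1−ρ)·ρ^n = (1 − 0.4216)·0.4216^2 = 0.5784·0.177780 = 0.102821

Final: 0.102821


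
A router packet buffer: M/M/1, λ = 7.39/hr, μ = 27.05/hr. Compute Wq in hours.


ρ = 7.39/27.05 = 0.2732
Wq = ρ/(μ−λ) = 0.2732/(27.05 − 7.39) = 0.2732/19.66 = 0.01390 hr

Final: 0.01390 hr


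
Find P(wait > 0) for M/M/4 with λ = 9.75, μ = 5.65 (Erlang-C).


a = λ/μ = 1.7257; ρ = a/4 = 0.4314
P₀ = 0.174796 (from M/M/c formula)
C(c,a) = [a^c/(c!(1−ρ))]·P₀ = [8.86798/(24·0.5686)]·0.174796
= 0.64986·0.174796 = 0.113593

Final: 0.113593


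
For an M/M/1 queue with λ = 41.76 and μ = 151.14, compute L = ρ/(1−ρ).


ρ = λ/μ = 41.76/151.14 = 0.2763
L = ρ/(1−ρ) = 0.2763/(1 − 0.2763) = 0.2763/0.7237 = 0.3818

Final: 0.3818


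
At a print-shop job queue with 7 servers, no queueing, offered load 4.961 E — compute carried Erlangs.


B(7,4.961) = 0.118077 (Erlang-B)
Carried load = a(1 − B) = 4.961·(1 − 0.118077) = 4.961·0.881923 = 4.3752 E

Final: 4.3752 Erlangs


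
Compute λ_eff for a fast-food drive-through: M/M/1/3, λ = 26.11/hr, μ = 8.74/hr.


ρ = 2.9874; P_K = (1−ρ)ρ^3/(1−ρ^4) = 0.673721
λ_eff = λ(1 − P_K) = 26.11·(1 − 0.673721) = 26.11·0.326279 = 8.5191 /hr

Final: 8.5191 /hr


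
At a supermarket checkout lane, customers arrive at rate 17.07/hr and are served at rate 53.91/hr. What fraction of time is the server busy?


ρ = λ/μ = 17.07/53.91 = 0.3166

Final: 0.3166


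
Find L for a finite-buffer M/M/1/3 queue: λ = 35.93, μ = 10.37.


ρ = 35.93/10.37 = 3.4648
L = ρ[1 − (K+1)ρ^K + Kρ^(K+1)] / [(1−ρ)(1−ρ^(K+1))]
Numerator: 3.4648·(1 − 4·41.594450 + 3·144.116545) = 925.004641
Denominator: (-2.4648)·(-143.116545) = 352.753992
L = 925.004641/352.753992 = 2.6222

Final: 2.6222


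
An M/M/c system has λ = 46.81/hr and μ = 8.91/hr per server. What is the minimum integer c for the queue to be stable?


Stability requires cμ > λ ⇔ c > λ/μ.
λ/μ = 46.81/8.91 = 5.2536
Minimum integer c = ⌊5.2536⌋ + 1 = 6
Check: 6·8.91 = 53.46 > 46.81, while 5·8.91 = 44.55 ≤ 46.81

Final: 6 servers


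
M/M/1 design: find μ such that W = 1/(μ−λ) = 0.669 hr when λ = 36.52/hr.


W = 1/(μ−λ) ⇒ μ − λ = 1/W = 1/0.669 = 1.4948
μ = λ + 1/W = 36.52 + 1.4948 = 38.0148 per hr

Final: 38.0148 /hr


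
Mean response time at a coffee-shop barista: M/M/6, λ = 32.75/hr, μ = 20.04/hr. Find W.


a = 1.6342; ρ = 0.2724; P₀ = 0.195019
Lq = P₀·a^c·ρ/(c!(1−ρ)²) = 0.002654
Wq = Lq/λ = 0.002654/32.75 = 0.00008105 hr
W = Wq + 1/μ = 0.00008105 + 0.04990 = 0.04998 hr

Final: 0.04998 hr


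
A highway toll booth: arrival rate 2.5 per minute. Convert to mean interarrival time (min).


Mean interarrival time = 1/λ = 1/2.5 minute = 0.40000 minute
In minutes: 0.40000 × 1 = 0.4000 min

Final: 0.4000 min


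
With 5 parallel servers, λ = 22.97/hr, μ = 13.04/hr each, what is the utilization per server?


ρ = λ/(cμ) = 22.97/(5·13.04) = 22.97/65.20 = 0.3523

Final: 0.3523


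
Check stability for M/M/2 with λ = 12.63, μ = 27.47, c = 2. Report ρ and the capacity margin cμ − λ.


Total capacity cμ = 2·27.47 = 54.94/hr
ρ = λ/(cμ) = 12.63/54.94 = 0.2299
Stable ⇔ ρ < 1: YES
Spare capacity = cμ − λ = 54.94 − 12.63 = 42.31/hr

Final: ρ = 0.2299; stable; margin = 42.31/hr


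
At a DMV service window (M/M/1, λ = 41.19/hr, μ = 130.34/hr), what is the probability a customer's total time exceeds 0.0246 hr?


W ~ Exponential(μ−λ) for M/M/1.
μ − λ = 130.34 − 41.19 = 89.1500
P(W > t) = e^{−(μ−λ)t} = e^{−2.1931} = 0.111571

Final: 0.111571


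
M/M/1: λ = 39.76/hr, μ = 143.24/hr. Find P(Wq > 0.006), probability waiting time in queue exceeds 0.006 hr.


ρ = 39.76/143.24 = 0.2776
P(Wq > t) = ρ·e^{−(μ−λ)t} = 0.2776·e^{−0.6209}
= 0.2776·0.537471 = 0.149189

Final: 0.149189


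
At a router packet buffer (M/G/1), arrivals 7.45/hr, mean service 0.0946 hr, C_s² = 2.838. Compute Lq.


ρ = λ·E[S] = 7.45·0.0946 = 0.7048
Lq = ρ²(1+C_s²)/(2(1−ρ)) = 0.4967·(1+2.838)/(2·0.2952)
= 0.4967·3.8380/0.5905 = 3.22856

Final: 3.22856


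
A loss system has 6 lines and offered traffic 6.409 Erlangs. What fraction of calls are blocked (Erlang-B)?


B(c,a) = (a^c/c!) / Σ_{k=0}^{c} a^k/k!
a^6/6! = 96.251861
Σ terms (k=0..6): 1.00000 + 6.40900 + 20.53764 + 43.87525 + 70.29911 + 90.10940 + 96.25186 = 328.482263
B = 96.251861/328.482263 = 0.293020

Final: 0.293020


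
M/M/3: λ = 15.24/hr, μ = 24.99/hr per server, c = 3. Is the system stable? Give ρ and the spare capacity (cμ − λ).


Total capacity cμ = 3·24.99 = 74.97/hr
ρ = λ/(cμ) = 15.24/74.97 = 0.2033
Stable ⇔ ρ < 1: YES
Spare capacity = cμ − λ = 74.97 − 15.24 = 59.73/hr

Final: ρ = 0.2033; stable; margin = 59.73/hr


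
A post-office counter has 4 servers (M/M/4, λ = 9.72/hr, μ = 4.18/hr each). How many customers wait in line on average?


a = λ/μ = 2.3254; ρ = a/4 = 0.5813
P₀ = 0.090624
Lq = P₀·a^c·ρ / (c!·(1−ρ)²) = 0.090624·29.23883·0.5813/(24·0.17528)
= 0.36618

Final: 0.36618


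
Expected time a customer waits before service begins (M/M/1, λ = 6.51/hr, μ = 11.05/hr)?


ρ = 6.51/11.05 = 0.5891
Wq = ρ/(μ−λ) = 0.5891/(11.05 − 6.51) = 0.5891/4.54 = 0.1298 hr

Final: 0.1298 hr


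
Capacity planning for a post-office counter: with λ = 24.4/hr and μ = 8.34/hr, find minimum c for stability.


Stability requires cμ > λ ⇔ c > λ/μ.
λ/μ = 24.4/8.34 = 2.9257
Minimum integer c = ⌊2.9257⌋ + 1 = 3
Check: 3·8.34 = 25.02 > 24.4, while 2·8.34 = 16.68 ≤ 24.4

Final: 3 servers


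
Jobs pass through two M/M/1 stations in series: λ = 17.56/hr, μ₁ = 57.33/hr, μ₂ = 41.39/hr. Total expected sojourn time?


Each node sees arrival rate λ = 17.56/hr (tandem ⇒ throughput preserved).
W₁ = 1/(μ₁−λ) = 1/(57.33−17.56) = 0.02514 hr
W₂ = 1/(μ₂−λ) = 1/(41.39−17.56) = 0.04196 hr
W_total = W₁ + W₂ = 0.02514 + 0.04196 = 0.06711 hr

Final: 0.06711 hr


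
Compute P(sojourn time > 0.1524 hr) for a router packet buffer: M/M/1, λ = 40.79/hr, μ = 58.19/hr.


W ~ Exponential(μ−λ) for M/M/1.
μ − λ = 58.19 − 40.79 = 17.4000
P(W > t) = e^{−(μ−λ)t} = e^{−2.6518} = 0.070527

Final: 0.070527


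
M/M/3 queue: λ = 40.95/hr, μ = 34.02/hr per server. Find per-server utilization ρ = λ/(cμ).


ρ = λ/(cμ) = 40.95/(3·34.02) = 40.95/102.06 = 0.4012

Final: 0.4012


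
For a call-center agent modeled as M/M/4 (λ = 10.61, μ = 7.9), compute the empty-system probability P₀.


a = λ/μ = 10.61/7.9 = 1.3430; ρ = a/c = 0.3358
Σ_{k=0}^{3} a^k/k! (terms k=0..3) = 1.00000 + 1.34304 + 0.90188 + 0.40375 = 3.64866
Tail: a^4/(4!(1−ρ)) = 3.25352/(24·0.6642) = 0.20409
P₀ = 1/(3.64866 + 0.20409) = 1/3.85275 = 0.259555

Final: 0.259555


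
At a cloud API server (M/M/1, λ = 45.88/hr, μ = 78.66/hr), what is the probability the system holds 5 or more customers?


ρ = 45.88/78.66 = 0.5833
P(N ≥ n) = ρ^n = 0.5833^5 = 0.067507

Final: 0.067507


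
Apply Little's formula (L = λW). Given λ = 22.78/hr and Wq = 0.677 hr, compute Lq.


Lq = λWq = 22.78·0.677 = 15.4221

Final: 15.4221


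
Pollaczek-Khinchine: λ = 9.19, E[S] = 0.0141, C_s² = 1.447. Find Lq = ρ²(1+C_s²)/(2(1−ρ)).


ρ = λ·E[S] = 9.19·0.0141 = 0.1296
Lq = ρ²(1+C_s²)/(2(1−ρ)) = 0.01679·(1+1.447)/(2·0.8704)
= 0.01679·2.4470/1.7408 = 0.02360

Final: 0.02360


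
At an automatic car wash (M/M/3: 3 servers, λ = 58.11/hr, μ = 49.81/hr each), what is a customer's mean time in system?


a = 1.1666; ρ = 0.3889; P₀ = 0.304861
Lq = P₀·a^c·ρ/(c!(1−ρ)²) = 0.08401
Wq = Lq/λ = 0.08401/58.11 = 0.001446 hr
W = Wq + 1/μ = 0.001446 + 0.02008 = 0.02152 hr

Final: 0.02152 hr


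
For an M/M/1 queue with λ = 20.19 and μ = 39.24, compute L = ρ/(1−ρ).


ρ = λ/μ = 20.19/39.24 = 0.5145
L = ρ/(1−ρ) = 0.5145/(1 − 0.5145) = 0.5145/0.4855 = 1.0598

Final: 1.0598


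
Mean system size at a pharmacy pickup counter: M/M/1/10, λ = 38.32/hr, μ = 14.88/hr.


ρ = 38.32/14.88 = 2.5753
L = ρ[1 − (K+1)ρ^K + Kρ^(K+1)] / [(1−ρ)(1−ρ^(K+1))]
Numerator: 2.5753·(1 − 11·12829.971509 + 10·33040.625554) = 487440.621070
Denominator: (-1.5753)·(-33039.625554) = 52046.291867
L = 487440.621070/52046.291867 = 9.3655

Final: 9.3655


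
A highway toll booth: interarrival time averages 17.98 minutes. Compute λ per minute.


λ = 1/(interarrival time) in consistent units.
1 minute = 1 min, so λ = 1/17.98 = 0.05562 per minute

Final: 0.05562 /min


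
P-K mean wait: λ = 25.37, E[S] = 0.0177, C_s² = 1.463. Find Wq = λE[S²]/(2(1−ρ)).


ρ = λ·E[S] = 25.37·0.0177 = 0.4490
E[S²] = E[S]²(1+C_s²) = 0.0177²·(1+1.463) = 0.0007716
Wq = λ·E[S²]/(2(1−ρ)) = 25.37·0.0007716/(2·0.5510) = 0.01777 hr

Final: 0.01777 hr


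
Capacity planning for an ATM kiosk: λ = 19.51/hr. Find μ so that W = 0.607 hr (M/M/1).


W = 1/(μ−λ) ⇒ μ − λ = 1/W = 1/0.607 = 1.6474
μ = λ + 1/W = 19.51 + 1.6474 = 21.1574 per hr

Final: 21.1574 /hr


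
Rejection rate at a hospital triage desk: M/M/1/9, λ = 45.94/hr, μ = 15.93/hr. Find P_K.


ρ = λ/μ = 45.94/15.93 = 2.8839
P_K = (1−ρ)ρ^K/(1−ρ^(K+1)) = (-1.8839·13796.754469)/(1 − 39788.003785)
= -25991.249316/-39787.003785 = 0.653260

Final: 0.653260


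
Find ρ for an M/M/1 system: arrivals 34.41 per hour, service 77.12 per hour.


ρ = λ/μ = 34.41/77.12 = 0.4462

Final: 0.4462


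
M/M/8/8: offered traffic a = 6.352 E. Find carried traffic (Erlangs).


B(8,6.352) = 0.141663 (Erlang-B)
Carried load = a(1 − B) = 6.352·(1 − 0.141663) = 6.352·0.858337 = 5.4522 E

Final: 5.4522 Erlangs


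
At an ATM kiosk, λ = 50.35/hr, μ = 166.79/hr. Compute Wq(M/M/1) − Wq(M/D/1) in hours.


ρ = 50.35/166.79 = 0.3019
Wq(M/M/1) = ρ/(μ−λ) = 0.3019/116.44 = 0.002593 hr
Wq(M/D/1) = ρ/(2(μ−λ)) = 0.001296 hr
Savings = 0.002593 − 0.001296 = 0.001296 hr

Final: 0.001296 hr


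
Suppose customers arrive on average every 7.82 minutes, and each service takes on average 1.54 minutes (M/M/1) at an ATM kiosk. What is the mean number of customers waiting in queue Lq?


λ = 60/7.82 = 7.6726 /hr
μ = 60/1.54 = 38.9610 /hr
ρ = λ/μ = 7.6726/38.9610 = 0.1969
Lq = ρ²/(1−ρ) = 0.03878/0.8031 = 0.04829

Final: 0.04829


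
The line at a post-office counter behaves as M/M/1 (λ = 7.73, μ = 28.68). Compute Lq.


ρ = 7.73/28.68 = 0.2695
Lq = ρ²/(1−ρ) = 0.07264/0.7305 = 0.09945

Final: 0.09945


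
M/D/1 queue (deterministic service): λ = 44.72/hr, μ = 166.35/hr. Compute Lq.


ρ = 44.72/166.35 = 0.2688
M/D/1: Lq = ρ²/(2(1−ρ)) = 0.07227/(2·0.7312) = 0.04942

Final: 0.04942


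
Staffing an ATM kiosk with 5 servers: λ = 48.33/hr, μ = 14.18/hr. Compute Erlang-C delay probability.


a = λ/μ = 3.4083; ρ = a/5 = 0.6817
P₀ = 0.029004 (from M/M/c formula)
C(c,a) = [a^c/(c!(1−ρ))]·P₀ = [459.94174/(120·0.3183)]·0.029004
= 12.04027·0.029004 = 0.349210

Final: 0.349210


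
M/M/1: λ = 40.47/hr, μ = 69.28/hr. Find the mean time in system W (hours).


W = 1/(μ−λ) = 1/(69.28 − 40.47) = 1/28.81 = 0.03471 hr

Final: 0.03471 hr


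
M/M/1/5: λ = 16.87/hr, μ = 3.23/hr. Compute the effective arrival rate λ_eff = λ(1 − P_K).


ρ = 5.2229; P_K = (1−ρ)ρ^5/(1−ρ^6) = 0.808576
λ_eff = λ(1 − P_K) = 16.87·(1 − 0.808576) = 16.87·0.191424 = 3.2293 /hr

Final: 3.2293 /hr


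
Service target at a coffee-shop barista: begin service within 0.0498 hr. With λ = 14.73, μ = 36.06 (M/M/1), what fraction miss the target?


ρ = 14.73/36.06 = 0.4085
P(Wq > t) = ρ·e^{−(μ−λ)t} = 0.4085·e^{−1.0622}
= 0.4085·0.345683 = 0.141206

Final: 0.141206


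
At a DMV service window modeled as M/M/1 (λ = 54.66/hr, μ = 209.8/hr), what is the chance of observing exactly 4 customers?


ρ = 54.66/209.8 = 0.2605
P_n = (1−ρ)·ρ^n = (1 − 0.2605)·0.2605^4 = 0.7395·0.004607 = 0.003407

Final: 0.003407


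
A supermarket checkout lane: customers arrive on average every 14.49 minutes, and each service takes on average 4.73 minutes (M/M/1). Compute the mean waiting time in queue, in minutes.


λ = 60/14.49 = 4.1408 /hr
μ = 60/4.73 = 12.6850 /hr
ρ = λ/μ = 4.1408/12.6850 = 0.3264
Wq = ρ/(μ−λ) = 0.3264/(12.6850−4.1408) = 0.03821 hr
In minutes: 0.03821·60 = 2.292 min

Final: 2.292 min


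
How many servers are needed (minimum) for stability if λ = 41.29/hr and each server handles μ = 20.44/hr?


Stability requires cμ > λ ⇔ c > λ/μ.
λ/μ = 41.29/20.44 = 2.0201
Minimum integer c = ⌊2.0201⌋ + 1 = 3
Check: 3·20.44 = 61.32 > 41.29, while 2·20.44 = 40.88 ≤ 41.29

Final: 3 servers


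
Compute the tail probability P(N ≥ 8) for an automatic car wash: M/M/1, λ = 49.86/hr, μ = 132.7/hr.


ρ = 49.86/132.7 = 0.3757
P(N ≥ n) = ρ^n = 0.3757^8 = 0.0003972

Final: 0.0003972


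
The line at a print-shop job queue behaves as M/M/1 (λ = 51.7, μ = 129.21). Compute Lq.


ρ = 51.7/129.21 = 0.4001
Lq = ρ²/(1−ρ) = 0.1601/0.5999 = 0.2669

Final: 0.2669


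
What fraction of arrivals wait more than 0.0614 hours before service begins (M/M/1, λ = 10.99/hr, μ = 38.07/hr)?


ρ = 10.99/38.07 = 0.2887
P(Wq > t) = ρ·e^{−(μ−λ)t} = 0.2887·e^{−1.6627}
= 0.2887·0.189624 = 0.054740

Final: 0.054740


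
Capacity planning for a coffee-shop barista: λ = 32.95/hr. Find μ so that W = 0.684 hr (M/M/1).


W = 1/(μ−λ) ⇒ μ − λ = 1/W = 1/0.684 = 1.4620
μ = λ + 1/W = 32.95 + 1.4620 = 34.4120 per hr

Final: 34.4120 /hr


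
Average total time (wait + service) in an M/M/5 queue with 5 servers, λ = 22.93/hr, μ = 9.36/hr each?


a = 2.4498; ρ = 0.4900; P₀ = 0.084436
Lq = P₀·a^c·ρ/(c!(1−ρ)²) = 0.11693
Wq = Lq/λ = 0.11693/22.93 = 0.005100 hr
W = Wq + 1/μ = 0.005100 + 0.10684 = 0.11194 hr

Final: 0.11194 hr


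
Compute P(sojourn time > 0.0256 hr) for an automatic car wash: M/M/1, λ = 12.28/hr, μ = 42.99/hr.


W ~ Exponential(μ−λ) for M/M/1.
μ − λ = 42.99 − 12.28 = 30.7100
P(W > t) = e^{−(μ−λ)t} = e^{−0.7862} = 0.455584

Final: 0.455584


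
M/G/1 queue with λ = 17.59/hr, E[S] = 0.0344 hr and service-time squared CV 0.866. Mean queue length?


ρ = λ·E[S] = 17.59·0.0344 = 0.6051
Lq = ρ²(1+C_s²)/(2(1−ρ)) = 0.3661·(1+0.866)/(2·0.3949)
= 0.3661·1.8660/0.7898 = 0.86504

Final: 0.86504


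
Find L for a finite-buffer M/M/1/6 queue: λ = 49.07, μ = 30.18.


ρ = 49.07/30.18 = 1.6259
L = ρ[1 − (K+1)ρ^K + Kρ^(K+1)] / [(1−ρ)(1−ρ^(K+1))]
Numerator: 1.6259·(1 − 7·18.474851 + 6·30.038467) = 84.395920
Denominator: (-0.6259)·(-29.038467) = 18.175501
L = 84.395920/18.175501 = 4.6434

Final: 4.6434


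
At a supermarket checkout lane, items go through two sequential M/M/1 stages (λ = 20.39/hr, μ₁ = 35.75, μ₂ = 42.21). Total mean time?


Each node sees arrival rate λ = 20.39/hr (tandem ⇒ throughput preserved).
W₁ = 1/(μ₁−λ) = 1/(35.75−20.39) = 0.06510 hr
W₂ = 1/(μ₂−λ) = 1/(42.21−20.39) = 0.04583 hr
W_total = W₁ + W₂ = 0.06510 + 0.04583 = 0.11093 hr

Final: 0.11093 hr


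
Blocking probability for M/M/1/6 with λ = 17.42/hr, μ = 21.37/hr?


ρ = λ/μ = 17.42/21.37 = 0.8152
P_K = (1−ρ)ρ^K/(1−ρ^(K+1)) = (0.1848·0.293401)/(1 − 0.239169)
= 0.054232/0.760831 = 0.071280

Final: 0.071280


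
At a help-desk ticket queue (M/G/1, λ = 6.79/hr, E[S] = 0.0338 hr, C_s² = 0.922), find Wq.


ρ = λ·E[S] = 6.79·0.0338 = 0.2295
E[S²] = E[S]²(1+C_s²) = 0.0338²·(1+0.922) = 0.002196
Wq = λ·E[S²]/(2(1−ρ)) = 6.79·0.002196/(2·0.7705) = 0.009675 hr

Final: 0.009675 hr


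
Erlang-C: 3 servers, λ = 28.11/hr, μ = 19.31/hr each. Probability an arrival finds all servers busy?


a = λ/μ = 1.4557; ρ = a/3 = 0.4852
P₀ = 0.221529 (from M/M/c formula)
C(c,a) = [a^c/(c!(1−ρ))]·P₀ = [3.08486/(6·0.5148)]·0.221529
= 0.99880·0.221529 = 0.221264

Final: 0.221264


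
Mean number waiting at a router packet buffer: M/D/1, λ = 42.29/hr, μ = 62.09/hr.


ρ = 42.29/62.09 = 0.6811
M/D/1: Lq = ρ²/(2(1−ρ)) = 0.4639/(2·0.3189) = 0.72738

Final: 0.72738


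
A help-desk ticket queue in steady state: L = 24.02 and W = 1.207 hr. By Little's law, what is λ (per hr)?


λ = L/W = 24.02/1.207 = 19.9006 /hr

Final: 19.9006 /hr


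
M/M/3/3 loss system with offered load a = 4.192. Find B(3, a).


B(c,a) = (a^c/c!) / Σ_{k=0}^{c} a^k/k!
a^3/3! = 12.277574
Σ terms (k=0..3): 1.00000 + 4.19200 + 8.78643 + 12.27757 = 26.256006
B = 12.277574/26.256006 = 0.467610

Final: 0.467610


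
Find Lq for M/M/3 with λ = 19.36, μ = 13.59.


a = λ/μ = 1.4246; ρ = a/3 = 0.4749
P₀ = 0.229524
Lq = P₀·a^c·ρ / (c!·(1−ρ)²) = 0.229524·2.89106·0.4749/(6·0.27577)
= 0.19044

Final: 0.19044


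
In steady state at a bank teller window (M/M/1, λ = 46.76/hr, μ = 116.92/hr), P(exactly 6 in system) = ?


ρ = 46.76/116.92 = 0.3999
P_n = (1−ρ)·ρ^n = (1 − 0.3999)·0.3999^6 = 0.6001·0.004092 = 0.002455

Final: 0.002455


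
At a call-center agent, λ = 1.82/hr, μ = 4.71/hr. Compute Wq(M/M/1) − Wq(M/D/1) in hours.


ρ = 1.82/4.71 = 0.3864
Wq(M/M/1) = ρ/(μ−λ) = 0.3864/2.89 = 0.13371 hr
Wq(M/D/1) = ρ/(2(μ−λ)) = 0.06685 hr
Savings = 0.13371 − 0.06685 = 0.06685 hr

Final: 0.06685 hr


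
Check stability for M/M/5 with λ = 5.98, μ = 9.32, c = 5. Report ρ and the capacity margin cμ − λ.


Total capacity cμ = 5·9.32 = 46.60/hr
ρ = λ/(cμ) = 5.98/46.60 = 0.1283
Stable ⇔ ρ < 1: YES
Spare capacity = cμ − λ = 46.60 − 5.98 = 40.62/hr

Final: ρ = 0.1283; stable; margin = 40.62/hr


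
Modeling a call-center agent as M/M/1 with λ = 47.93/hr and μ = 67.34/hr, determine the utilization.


ρ = λ/μ = 47.93/67.34 = 0.7118

Final: 0.7118


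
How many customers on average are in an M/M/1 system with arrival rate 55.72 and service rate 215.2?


ρ = λ/μ = 55.72/215.2 = 0.2589
L = ρ/(1−ρ) = 0.2589/(1 − 0.2589) = 0.2589/0.7411 = 0.3494

Final: 0.3494


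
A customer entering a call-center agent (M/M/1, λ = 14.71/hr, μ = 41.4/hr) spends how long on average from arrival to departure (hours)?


W = 1/(μ−λ) = 1/(41.4 − 14.71) = 1/26.69 = 0.03747 hr

Final: 0.03747 hr


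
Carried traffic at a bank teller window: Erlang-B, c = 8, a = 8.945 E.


B(8,8.945) = 0.286320 (Erlang-B)
Carried load = a(1 − B) = 8.945·(1 − 0.286320) = 8.945·0.713680 = 6.3839 E

Final: 6.3839 Erlangs


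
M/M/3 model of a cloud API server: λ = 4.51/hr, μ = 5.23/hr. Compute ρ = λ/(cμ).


ρ = λ/(cμ) = 4.51/(3·5.23) = 4.51/15.69 = 0.2874

Final: 0.2874


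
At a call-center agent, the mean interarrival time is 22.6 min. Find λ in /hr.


λ = 1/(interarrival time) in consistent units.
1 hour = 60 min, so λ = 60/22.6 = 2.6549 per hour

Final: 2.6549 /hr


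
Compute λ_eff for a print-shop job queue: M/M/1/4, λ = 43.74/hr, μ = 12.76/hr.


ρ = 3.4279; P_K = (1−ρ)ρ^4/(1−ρ^5) = 0.709776
λ_eff = λ(1 − P_K) = 43.74·(1 − 0.709776) = 43.74·0.290224 = 12.6944 /hr

Final: 12.6944 /hr


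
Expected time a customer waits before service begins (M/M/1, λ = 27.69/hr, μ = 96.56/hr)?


ρ = 27.69/96.56 = 0.2868
Wq = ρ/(μ−λ) = 0.2868/(96.56 − 27.69) = 0.2868/68.87 = 0.004164 hr

Final: 0.004164 hr


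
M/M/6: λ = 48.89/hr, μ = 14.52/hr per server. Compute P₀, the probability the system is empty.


a = λ/μ = 48.89/14.52 = 3.3671; ρ = a/c = 0.5612
Σ_{k=0}^{5} a^k/k! (terms k=0..5) = 1.00000 + 3.36708 + 5.66861 + 6.36222 + 5.35553 + 3.60650 = 25.35995
Tail: a^6/(6!(1−ρ)) = 1457.20457/(720·0.4388) = 4.61213
P₀ = 1/(25.35995 + 4.61213) = 1/29.97208 = 0.033364

Final: 0.033364


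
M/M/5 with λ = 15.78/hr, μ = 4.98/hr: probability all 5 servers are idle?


a = λ/μ = 15.78/4.98 = 3.1687; ρ = a/c = 0.6337
Σ_{k=0}^{4} a^k/k! (terms k=0..4) = 1.00000 + 3.16867 + 5.02025 + 5.30251 + 4.20048 = 18.69192
Tail: a^5/(5!(1−ρ)) = 319.43925/(120·0.3663) = 7.26794
P₀ = 1/(18.69192 + 7.26794) = 1/25.95987 = 0.038521

Final: 0.038521


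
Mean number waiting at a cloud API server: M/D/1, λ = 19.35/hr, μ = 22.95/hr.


ρ = 19.35/22.95 = 0.8431
M/D/1: Lq = ρ²/(2(1−ρ)) = 0.7109/(2·0.1569) = 2.26593

Final: 2.26593


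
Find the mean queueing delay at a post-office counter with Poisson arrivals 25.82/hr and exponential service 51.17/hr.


ρ = 25.82/51.17 = 0.5046
Wq = ρ/(μ−λ) = 0.5046/(51.17 − 25.82) = 0.5046/25.35 = 0.01991 hr

Final: 0.01991 hr


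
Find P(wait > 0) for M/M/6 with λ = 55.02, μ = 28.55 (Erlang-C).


a = λ/μ = 1.9271; ρ = a/6 = 0.3212
P₀ = 0.145391 (from M/M/c formula)
C(c,a) = [a^c/(c!(1−ρ))]·P₀ = [51.22557/(720·0.6788)]·0.145391
= 0.10481·0.145391 = 0.015239

Final: 0.015239


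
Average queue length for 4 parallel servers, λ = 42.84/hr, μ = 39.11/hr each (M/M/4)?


a = λ/μ = 1.0954; ρ = a/4 = 0.2738
P₀ = 0.333673
Lq = P₀·a^c·ρ / (c!·(1−ρ)²) = 0.333673·1.43962·0.2738/(24·0.52730)
= 0.01039

Final: 0.01039


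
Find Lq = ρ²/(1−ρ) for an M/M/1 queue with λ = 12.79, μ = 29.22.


ρ = 12.79/29.22 = 0.4377
Lq = ρ²/(1−ρ) = 0.1916/0.5623 = 0.3407

Final: 0.3407


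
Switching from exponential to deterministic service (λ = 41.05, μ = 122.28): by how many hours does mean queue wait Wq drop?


ρ = 41.05/122.28 = 0.3357
Wq(M/M/1) = ρ/(μ−λ) = 0.3357/81.23 = 0.004133 hr
Wq(M/D/1) = ρ/(2(μ−λ)) = 0.002066 hr
Savings = 0.004133 − 0.002066 = 0.002066 hr

Final: 0.002066 hr


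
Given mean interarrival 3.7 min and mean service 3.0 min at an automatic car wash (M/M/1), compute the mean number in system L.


λ = 60/3.7 = 16.2162 /hr
μ = 60/3.0 = 20.0000 /hr
ρ = λ/μ = 16.2162/20.0000 = 0.8108
L = ρ/(1−ρ) = 0.8108/0.1892 = 4.2857

Final: 4.2857


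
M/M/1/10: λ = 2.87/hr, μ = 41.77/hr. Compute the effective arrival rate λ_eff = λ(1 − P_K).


ρ = 0.06871; P_K = (1−ρ)ρ^10/(1−ρ^11) = 2.184e-12
λ_eff = λ(1 − P_K) = 2.87·(1 − 2.184e-12) = 2.87·1.000000 = 2.8700 /hr

Final: 2.8700 /hr
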